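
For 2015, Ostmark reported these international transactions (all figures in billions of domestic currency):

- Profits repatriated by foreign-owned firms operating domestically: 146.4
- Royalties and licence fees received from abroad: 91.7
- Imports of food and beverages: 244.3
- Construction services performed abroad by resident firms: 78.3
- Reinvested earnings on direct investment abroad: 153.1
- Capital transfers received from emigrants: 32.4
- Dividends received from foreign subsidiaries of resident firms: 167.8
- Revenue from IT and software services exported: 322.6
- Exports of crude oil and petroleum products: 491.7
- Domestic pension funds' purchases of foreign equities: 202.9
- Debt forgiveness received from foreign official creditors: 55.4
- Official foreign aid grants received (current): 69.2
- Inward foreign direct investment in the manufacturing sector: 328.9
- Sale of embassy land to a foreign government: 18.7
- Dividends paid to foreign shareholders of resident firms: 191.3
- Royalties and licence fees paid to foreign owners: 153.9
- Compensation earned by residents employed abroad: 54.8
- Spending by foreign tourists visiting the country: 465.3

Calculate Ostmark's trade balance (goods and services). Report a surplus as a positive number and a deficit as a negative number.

Goods: 491.7 - 244.3 = 247.4
Services: 78.3 - 153.9 + 91.7 + 465.3 + 322.6 = 804.0
Trade balance = 247.4 + 804.0 = 1051.4
(Excluded from the trade balance — primary income: profits repatriated by foreign-owned firms operating domestically 146.4, reinvested earnings on direct investment abroad 153.1, dividends received from foreign subsidiaries of resident firms 167.8, dividends paid to foreign shareholders of resident firms 191.3, compensation earned by residents employed abroad 54.8; capital account: capital transfers received from emigrants 32.4, debt forgiveness received from foreign official creditors 55.4, sale of embassy land to a foreign government 18.7; financial account: domestic pension funds' purchases of foreign equities 202.9, inward foreign direct investment in the manufacturing sector 328.9; secondary income: official foreign aid grants received (current) 69.2.)

1051.4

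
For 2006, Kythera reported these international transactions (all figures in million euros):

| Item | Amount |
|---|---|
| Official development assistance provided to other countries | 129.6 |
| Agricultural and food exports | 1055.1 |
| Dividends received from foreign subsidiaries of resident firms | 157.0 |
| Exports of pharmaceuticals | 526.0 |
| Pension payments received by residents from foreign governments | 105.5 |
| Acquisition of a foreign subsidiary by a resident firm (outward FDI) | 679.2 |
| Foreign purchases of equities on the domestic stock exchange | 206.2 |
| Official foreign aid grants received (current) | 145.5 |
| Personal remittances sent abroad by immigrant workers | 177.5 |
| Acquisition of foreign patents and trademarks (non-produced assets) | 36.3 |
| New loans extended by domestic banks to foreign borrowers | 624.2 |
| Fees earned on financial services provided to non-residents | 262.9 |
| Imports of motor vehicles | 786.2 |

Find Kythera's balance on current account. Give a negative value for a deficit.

Goods: 526.0 + 1055.1 - 786.2 = 794.9
Services: 262.9
Primary income: 157.0
Secondary income: 105.5 + 145.5 - 177.5 - 129.6 = -56.1
Current account = 794.9 + 262.9 + 157.0 + (-56.1) = 1158.7
(Excluded from the current account — financial account: acquisition of a foreign subsidiary by a resident firm (outward FDI) 679.2, foreign purchases of equities on the domestic stock exchange 206.2, new loans extended by domestic banks to foreign borrowers 624.2; capital account: acquisition of foreign patents and trademarks (non-produced assets) 36.3.)

1158.7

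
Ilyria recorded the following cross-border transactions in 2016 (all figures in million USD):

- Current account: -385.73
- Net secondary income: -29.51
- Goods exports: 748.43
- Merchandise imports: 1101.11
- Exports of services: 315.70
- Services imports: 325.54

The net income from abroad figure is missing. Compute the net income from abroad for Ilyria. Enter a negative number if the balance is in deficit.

Current account = goods balance + services balance + net primary income + net secondary income
Sum of the known components = -392.03
Net income from abroad = CA - (known components) = -385.73 - (-392.03) = 6.30

6.30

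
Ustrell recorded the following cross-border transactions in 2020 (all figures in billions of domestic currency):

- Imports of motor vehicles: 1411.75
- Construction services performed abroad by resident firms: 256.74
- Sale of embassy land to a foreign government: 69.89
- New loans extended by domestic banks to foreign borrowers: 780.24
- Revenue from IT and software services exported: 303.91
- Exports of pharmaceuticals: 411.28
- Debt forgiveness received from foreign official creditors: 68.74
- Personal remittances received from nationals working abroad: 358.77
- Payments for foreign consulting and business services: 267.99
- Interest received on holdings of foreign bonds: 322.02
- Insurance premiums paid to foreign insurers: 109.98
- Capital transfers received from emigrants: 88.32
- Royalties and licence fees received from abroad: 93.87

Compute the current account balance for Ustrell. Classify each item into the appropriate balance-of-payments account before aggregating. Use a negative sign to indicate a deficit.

Goods: -1411.75 + 411.28 = -1000.47
Services: 303.91 + 256.74 + 93.87 - 109.98 - 267.99 = 276.55
Primary income: 322.02
Secondary income: 358.77
Current account = (-1000.47) + 276.55 + 322.02 + 358.77 = -43.13
(Excluded from the current account — capital account: sale of embassy land to a foreign government 69.89, debt forgiveness received from foreign official creditors 68.74, capital transfers received from emigrants 88.32; financial account: new loans extended by domestic banks to foreign borrowers 780.24.)

-43.13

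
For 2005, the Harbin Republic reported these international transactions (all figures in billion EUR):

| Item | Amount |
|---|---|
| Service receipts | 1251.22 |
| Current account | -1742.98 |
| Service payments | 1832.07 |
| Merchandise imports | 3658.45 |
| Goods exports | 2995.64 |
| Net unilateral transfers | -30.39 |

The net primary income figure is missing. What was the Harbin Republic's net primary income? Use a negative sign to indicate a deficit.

-468.93

Current account = goods balance + services balance + net primary income + net secondary income
Sum of the known components = -1274.05
Net primary income = CA - (known components) = -1742.98 - (-1274.05) = -468.93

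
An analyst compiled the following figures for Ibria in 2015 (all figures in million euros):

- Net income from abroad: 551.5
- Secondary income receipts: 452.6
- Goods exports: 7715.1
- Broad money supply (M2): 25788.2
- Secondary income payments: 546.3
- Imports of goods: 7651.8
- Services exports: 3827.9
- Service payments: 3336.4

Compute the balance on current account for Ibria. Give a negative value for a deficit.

1012.6

Goods balance = 7715.1 - 7651.8 = 63.3
Services balance = 3827.9 - 3336.4 = 491.5
Trade balance (goods + services) = 63.3 + 491.5 = 554.8
Net primary income = 551.5
Net secondary income = 452.6 - 546.3 = -93.7
Current account = 554.8 + 551.5 + (-93.7) = 1012.6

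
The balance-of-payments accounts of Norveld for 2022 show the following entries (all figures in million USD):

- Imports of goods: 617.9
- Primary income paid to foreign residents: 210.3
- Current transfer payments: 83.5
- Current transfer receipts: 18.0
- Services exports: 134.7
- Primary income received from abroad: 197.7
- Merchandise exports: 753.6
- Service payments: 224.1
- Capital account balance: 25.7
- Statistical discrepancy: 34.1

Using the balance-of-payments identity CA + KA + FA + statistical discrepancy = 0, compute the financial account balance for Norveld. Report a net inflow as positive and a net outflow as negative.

-28.0

Goods balance = 753.6 - 617.9 = 135.7
Services balance = 134.7 - 224.1 = -89.4
Trade balance (goods + services) = 135.7 + (-89.4) = 46.3
Net primary income = 197.7 - 210.3 = -12.6
Net secondary income = 18.0 - 83.5 = -65.5
Current account = 46.3 + (-12.6) + (-65.5) = -31.8
Financial account = -(-31.8 + 25.7 + 34.1) = -28.0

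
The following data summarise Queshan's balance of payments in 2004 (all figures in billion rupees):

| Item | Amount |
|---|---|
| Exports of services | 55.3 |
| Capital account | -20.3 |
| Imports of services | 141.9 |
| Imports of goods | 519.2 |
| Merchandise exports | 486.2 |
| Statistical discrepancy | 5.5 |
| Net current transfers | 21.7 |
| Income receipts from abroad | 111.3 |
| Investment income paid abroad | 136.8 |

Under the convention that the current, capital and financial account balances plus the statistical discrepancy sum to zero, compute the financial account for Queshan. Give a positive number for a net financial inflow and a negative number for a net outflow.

138.2

Goods balance = 486.2 - 519.2 = -33.0
Services balance = 55.3 - 141.9 = -86.6
Trade balance (goods + services) = -33.0 + (-86.6) = -119.6
Net primary income = 111.3 - 136.8 = -25.5
Net secondary income = 21.7
Current account = -119.6 + (-25.5) + 21.7 = -123.4
Financial account = -(-123.4 + (-20.3) + 5.5) = 138.2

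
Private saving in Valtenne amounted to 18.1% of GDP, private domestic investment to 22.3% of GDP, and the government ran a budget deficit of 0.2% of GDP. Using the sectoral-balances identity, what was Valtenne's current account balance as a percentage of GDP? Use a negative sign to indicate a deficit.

By the sectoral-balances identity, CA = (S_private - I) + (T - G).
Private balance = 18.1 - 22.3 = -4.2
Government balance (T - G) = -0.2
CA = -4.2 + (-0.2) = -4.4

-4.4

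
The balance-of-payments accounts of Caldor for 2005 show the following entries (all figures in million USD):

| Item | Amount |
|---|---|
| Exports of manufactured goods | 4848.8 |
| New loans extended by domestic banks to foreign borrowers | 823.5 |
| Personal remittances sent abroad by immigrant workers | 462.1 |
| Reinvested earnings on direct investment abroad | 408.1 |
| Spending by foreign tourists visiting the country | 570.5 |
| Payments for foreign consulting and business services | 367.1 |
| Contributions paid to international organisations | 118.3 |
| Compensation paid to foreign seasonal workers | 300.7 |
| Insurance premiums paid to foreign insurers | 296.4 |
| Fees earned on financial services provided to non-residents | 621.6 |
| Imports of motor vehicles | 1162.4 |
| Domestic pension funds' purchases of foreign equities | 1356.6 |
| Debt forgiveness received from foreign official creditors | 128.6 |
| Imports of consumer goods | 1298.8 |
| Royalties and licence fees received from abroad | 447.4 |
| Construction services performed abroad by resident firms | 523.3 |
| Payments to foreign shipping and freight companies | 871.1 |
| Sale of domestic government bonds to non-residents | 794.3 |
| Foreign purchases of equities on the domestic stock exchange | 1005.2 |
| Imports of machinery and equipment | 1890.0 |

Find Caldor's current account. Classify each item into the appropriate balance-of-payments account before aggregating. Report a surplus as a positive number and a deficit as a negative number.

652.8

Goods: 4848.8 - 1162.4 - 1890.0 - 1298.8 = 497.6
Services: 570.5 + 523.3 - 296.4 + 621.6 - 871.1 - 367.1 + 447.4 = 628.2
Primary income: 408.1 - 300.7 = 107.4
Secondary income: -118.3 - 462.1 = -580.4
Current account = 497.6 + 628.2 + 107.4 + (-580.4) = 652.8
(Excluded from the current account — financial account: new loans extended by domestic banks to foreign borrowers 823.5, domestic pension funds' purchases of foreign equities 1356.6, sale of domestic government bonds to non-residents 794.3, foreign purchases of equities on the domestic stock exchange 1005.2; capital account: debt forgiveness received from foreign official creditors 128.6.)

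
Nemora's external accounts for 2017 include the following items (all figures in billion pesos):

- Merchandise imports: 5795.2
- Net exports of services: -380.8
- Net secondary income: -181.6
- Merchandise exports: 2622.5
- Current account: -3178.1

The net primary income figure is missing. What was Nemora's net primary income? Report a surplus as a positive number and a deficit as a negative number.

557.0

Current account = goods balance + services balance + net primary income + net secondary income
Sum of the known components = -3735.1
Net primary income = CA - (known components) = -3178.1 - (-3735.1) = 557.0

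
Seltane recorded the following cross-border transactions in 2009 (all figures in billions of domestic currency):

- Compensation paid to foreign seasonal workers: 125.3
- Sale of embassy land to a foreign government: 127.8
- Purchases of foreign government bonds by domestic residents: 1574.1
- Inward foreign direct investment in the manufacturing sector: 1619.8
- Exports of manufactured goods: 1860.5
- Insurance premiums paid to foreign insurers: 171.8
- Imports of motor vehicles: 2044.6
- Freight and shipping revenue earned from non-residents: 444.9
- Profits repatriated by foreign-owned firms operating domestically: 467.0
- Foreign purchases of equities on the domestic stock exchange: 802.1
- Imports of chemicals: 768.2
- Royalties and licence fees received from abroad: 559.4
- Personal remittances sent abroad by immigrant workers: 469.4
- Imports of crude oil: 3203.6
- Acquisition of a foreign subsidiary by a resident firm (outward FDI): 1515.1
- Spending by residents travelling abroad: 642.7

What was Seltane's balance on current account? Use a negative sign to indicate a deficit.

Goods: -3203.6 - 2044.6 + 1860.5 - 768.2 = -4155.9
Services: -642.7 + 559.4 - 171.8 + 444.9 = 189.8
Primary income: -125.3 - 467.0 = -592.3
Secondary income: -469.4
Current account = (-4155.9) + 189.8 + (-592.3) + (-469.4) = -5027.8
(Excluded from the current account — capital account: sale of embassy land to a foreign government 127.8; financial account: purchases of foreign government bonds by domestic residents 1574.1, inward foreign direct investment in the manufacturing sector 1619.8, foreign purchases of equities on the domestic stock exchange 802.1, acquisition of a foreign subsidiary by a resident firm (outward FDI) 1515.1.)

-5027.8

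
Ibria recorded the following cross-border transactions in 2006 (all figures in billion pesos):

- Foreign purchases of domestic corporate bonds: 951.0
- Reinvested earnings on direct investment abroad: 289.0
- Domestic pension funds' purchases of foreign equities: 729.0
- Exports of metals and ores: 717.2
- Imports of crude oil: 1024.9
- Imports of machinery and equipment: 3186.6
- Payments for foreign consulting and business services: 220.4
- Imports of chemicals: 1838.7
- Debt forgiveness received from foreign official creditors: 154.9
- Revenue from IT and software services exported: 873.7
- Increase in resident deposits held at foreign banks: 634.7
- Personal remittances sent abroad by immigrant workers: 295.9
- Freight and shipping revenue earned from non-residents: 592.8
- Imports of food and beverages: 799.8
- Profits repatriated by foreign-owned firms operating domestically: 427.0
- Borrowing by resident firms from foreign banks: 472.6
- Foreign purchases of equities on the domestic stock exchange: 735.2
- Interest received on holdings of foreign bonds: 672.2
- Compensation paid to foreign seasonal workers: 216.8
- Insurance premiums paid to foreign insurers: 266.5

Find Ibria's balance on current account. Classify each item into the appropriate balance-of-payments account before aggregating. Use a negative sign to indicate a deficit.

-5131.7

Goods: -1838.7 - 1024.9 - 799.8 + 717.2 - 3186.6 = -6132.8
Services: -220.4 + 592.8 + 873.7 - 266.5 = 979.6
Primary income: -427.0 + 672.2 - 216.8 + 289.0 = 317.4
Secondary income: -295.9
Current account = (-6132.8) + 979.6 + 317.4 + (-295.9) = -5131.7
(Excluded from the current account — financial account: foreign purchases of domestic corporate bonds 951.0, domestic pension funds' purchases of foreign equities 729.0, increase in resident deposits held at foreign banks 634.7, borrowing by resident firms from foreign banks 472.6, foreign purchases of equities on the domestic stock exchange 735.2; capital account: debt forgiveness received from foreign official creditors 154.9.)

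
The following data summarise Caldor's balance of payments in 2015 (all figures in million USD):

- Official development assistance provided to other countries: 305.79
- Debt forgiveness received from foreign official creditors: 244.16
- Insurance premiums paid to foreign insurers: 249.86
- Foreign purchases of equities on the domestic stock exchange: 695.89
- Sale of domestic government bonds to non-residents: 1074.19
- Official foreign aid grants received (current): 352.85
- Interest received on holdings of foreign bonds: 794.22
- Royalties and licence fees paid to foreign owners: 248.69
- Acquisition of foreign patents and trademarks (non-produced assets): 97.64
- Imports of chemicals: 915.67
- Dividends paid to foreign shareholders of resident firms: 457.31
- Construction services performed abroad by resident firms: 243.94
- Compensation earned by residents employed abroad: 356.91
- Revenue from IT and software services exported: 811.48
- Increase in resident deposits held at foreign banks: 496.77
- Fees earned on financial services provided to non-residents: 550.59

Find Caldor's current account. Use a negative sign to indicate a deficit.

932.67

Goods: -915.67
Services: 243.94 + 811.48 - 248.69 + 550.59 - 249.86 = 1107.46
Primary income: 794.22 + 356.91 - 457.31 = 693.82
Secondary income: 352.85 - 305.79 = 47.06
Current account = (-915.67) + 1107.46 + 693.82 + 47.06 = 932.67
(Excluded from the current account — capital account: debt forgiveness received from foreign official creditors 244.16, acquisition of foreign patents and trademarks (non-produced assets) 97.64; financial account: foreign purchases of equities on the domestic stock exchange 695.89, sale of domestic government bonds to non-residents 1074.19, increase in resident deposits held at foreign banks 496.77.)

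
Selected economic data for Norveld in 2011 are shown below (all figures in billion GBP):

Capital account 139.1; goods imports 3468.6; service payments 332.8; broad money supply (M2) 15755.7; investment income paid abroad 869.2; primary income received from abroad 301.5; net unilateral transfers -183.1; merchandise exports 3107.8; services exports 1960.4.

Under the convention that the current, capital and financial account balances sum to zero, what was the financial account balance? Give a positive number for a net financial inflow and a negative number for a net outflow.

Goods balance = 3107.8 - 3468.6 = -360.8
Services balance = 1960.4 - 332.8 = 1627.6
Trade balance (goods + services) = -360.8 + 1627.6 = 1266.8
Net primary income = 301.5 - 869.2 = -567.7
Net secondary income = -183.1
Current account = 1266.8 + (-567.7) + (-183.1) = 516.0
Financial account = -(516.0 + 139.1) = -655.1

-655.1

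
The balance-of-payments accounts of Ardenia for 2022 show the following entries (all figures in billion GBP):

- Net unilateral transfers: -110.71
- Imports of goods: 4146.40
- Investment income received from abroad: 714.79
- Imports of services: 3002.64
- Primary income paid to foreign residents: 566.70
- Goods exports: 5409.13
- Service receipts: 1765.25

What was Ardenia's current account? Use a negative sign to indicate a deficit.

Goods balance = 5409.13 - 4146.40 = 1262.73
Services balance = 1765.25 - 3002.64 = -1237.39
Trade balance (goods + services) = 1262.73 + (-1237.39) = 25.34
Net primary income = 714.79 - 566.70 = 148.09
Net secondary income = -110.71
Current account = 25.34 + 148.09 + (-110.71) = 62.72

62.72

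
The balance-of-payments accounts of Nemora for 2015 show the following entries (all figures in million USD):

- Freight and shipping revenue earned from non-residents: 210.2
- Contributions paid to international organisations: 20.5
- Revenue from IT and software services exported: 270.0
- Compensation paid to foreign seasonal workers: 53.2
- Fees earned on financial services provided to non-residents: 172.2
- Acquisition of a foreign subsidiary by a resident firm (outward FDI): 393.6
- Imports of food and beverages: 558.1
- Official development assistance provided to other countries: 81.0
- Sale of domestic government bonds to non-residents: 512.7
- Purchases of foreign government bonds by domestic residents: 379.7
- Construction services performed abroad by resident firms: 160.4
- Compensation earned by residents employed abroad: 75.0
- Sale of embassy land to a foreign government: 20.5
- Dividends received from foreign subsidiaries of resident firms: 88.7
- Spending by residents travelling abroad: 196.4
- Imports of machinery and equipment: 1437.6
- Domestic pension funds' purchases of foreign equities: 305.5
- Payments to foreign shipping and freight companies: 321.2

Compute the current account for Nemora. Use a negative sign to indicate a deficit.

-1691.5

Goods: -1437.6 - 558.1 = -1995.7
Services: 160.4 - 321.2 - 196.4 + 210.2 + 270.0 + 172.2 = 295.2
Primary income: 75.0 - 53.2 + 88.7 = 110.5
Secondary income: -20.5 - 81.0 = -101.5
Current account = (-1995.7) + 295.2 + 110.5 + (-101.5) = -1691.5
(Excluded from the current account — financial account: acquisition of a foreign subsidiary by a resident firm (outward FDI) 393.6, sale of domestic government bonds to non-residents 512.7, purchases of foreign government bonds by domestic residents 379.7, domestic pension funds' purchases of foreign equities 305.5; capital account: sale of embassy land to a foreign government 20.5.)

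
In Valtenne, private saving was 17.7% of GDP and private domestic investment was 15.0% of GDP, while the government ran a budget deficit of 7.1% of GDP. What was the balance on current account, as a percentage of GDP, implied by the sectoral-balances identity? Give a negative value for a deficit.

By the sectoral-balances identity, CA = (S_private - I) + (T - G).
Private balance = 17.7 - 15.0 = 2.7
Government balance (T - G) = -7.1
CA = 2.7 + (-7.1) = -4.4

-4.4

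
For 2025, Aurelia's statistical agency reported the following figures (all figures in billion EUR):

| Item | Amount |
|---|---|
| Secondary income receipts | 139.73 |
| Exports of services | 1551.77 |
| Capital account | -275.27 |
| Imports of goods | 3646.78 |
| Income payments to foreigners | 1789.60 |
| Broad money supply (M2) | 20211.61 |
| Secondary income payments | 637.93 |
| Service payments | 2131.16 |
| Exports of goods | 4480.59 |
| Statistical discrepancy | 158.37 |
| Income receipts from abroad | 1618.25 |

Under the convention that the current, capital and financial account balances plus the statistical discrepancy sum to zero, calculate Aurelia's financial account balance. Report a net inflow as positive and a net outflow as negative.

532.03

Goods balance = 4480.59 - 3646.78 = 833.81
Services balance = 1551.77 - 2131.16 = -579.39
Trade balance (goods + services) = 833.81 + (-579.39) = 254.42
Net primary income = 1618.25 - 1789.60 = -171.35
Net secondary income = 139.73 - 637.93 = -498.20
Current account = 254.42 + (-171.35) + (-498.20) = -415.13
Financial account = -(-415.13 + (-275.27) + 158.37) = 532.03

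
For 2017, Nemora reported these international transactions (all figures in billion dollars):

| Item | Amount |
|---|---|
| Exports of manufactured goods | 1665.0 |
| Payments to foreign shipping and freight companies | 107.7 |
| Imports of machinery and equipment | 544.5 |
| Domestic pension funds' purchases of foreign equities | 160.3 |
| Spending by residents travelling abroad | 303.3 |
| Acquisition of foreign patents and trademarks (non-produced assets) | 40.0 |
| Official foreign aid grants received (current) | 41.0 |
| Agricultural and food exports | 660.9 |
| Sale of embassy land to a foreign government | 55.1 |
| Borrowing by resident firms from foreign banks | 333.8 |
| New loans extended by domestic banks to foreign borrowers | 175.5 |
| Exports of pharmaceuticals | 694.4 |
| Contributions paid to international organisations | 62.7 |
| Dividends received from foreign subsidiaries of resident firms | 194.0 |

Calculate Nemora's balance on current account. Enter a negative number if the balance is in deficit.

2237.1

Goods: 694.4 + 1665.0 + 660.9 - 544.5 = 2475.8
Services: -107.7 - 303.3 = -411.0
Primary income: 194.0
Secondary income: 41.0 - 62.7 = -21.7
Current account = 2475.8 + (-411.0) + 194.0 + (-21.7) = 2237.1
(Excluded from the current account — financial account: domestic pension funds' purchases of foreign equities 160.3, borrowing by resident firms from foreign banks 333.8, new loans extended by domestic banks to foreign borrowers 175.5; capital account: acquisition of foreign patents and trademarks (non-produced assets) 40.0, sale of embassy land to a foreign government 55.1.)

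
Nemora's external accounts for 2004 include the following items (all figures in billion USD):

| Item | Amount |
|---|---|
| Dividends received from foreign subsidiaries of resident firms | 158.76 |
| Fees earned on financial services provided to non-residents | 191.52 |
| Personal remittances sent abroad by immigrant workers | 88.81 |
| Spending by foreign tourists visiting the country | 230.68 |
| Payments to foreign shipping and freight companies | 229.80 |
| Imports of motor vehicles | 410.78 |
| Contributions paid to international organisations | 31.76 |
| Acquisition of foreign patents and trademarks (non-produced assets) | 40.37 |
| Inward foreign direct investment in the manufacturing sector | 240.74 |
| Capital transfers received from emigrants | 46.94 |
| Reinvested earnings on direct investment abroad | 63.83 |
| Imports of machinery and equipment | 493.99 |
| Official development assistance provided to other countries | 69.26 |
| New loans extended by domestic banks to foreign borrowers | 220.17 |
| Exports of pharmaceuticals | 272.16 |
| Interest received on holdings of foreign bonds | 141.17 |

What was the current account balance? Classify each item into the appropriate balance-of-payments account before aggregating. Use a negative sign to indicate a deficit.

-266.28

Goods: 272.16 - 493.99 - 410.78 = -632.61
Services: 230.68 + 191.52 - 229.80 = 192.40
Primary income: 141.17 + 158.76 + 63.83 = 363.76
Secondary income: -69.26 - 88.81 - 31.76 = -189.83
Current account = (-632.61) + 192.40 + 363.76 + (-189.83) = -266.28
(Excluded from the current account — capital account: acquisition of foreign patents and trademarks (non-produced assets) 40.37, capital transfers received from emigrants 46.94; financial account: inward foreign direct investment in the manufacturing sector 240.74, new loans extended by domestic banks to foreign borrowers 220.17.)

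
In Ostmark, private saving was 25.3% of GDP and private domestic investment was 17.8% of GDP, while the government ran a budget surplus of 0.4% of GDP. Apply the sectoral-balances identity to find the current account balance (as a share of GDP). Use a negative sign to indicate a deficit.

By the sectoral-balances identity, CA = (S_private - I) + (T - G).
Private balance = 25.3 - 17.8 = 7.5
Government balance (T - G) = 0.4
CA = 7.5 + 0.4 = 7.9

7.9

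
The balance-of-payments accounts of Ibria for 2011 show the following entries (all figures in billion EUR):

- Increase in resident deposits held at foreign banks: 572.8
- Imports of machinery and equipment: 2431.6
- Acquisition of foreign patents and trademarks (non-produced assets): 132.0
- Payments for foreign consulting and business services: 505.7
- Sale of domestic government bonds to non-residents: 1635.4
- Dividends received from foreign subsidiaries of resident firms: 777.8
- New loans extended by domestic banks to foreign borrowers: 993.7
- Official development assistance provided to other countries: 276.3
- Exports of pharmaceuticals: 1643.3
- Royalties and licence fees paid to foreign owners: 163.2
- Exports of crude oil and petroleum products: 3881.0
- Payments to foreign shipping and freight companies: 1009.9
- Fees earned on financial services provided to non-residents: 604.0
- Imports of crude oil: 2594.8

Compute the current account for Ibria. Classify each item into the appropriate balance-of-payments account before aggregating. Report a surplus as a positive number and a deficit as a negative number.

Goods: 3881.0 + 1643.3 - 2431.6 - 2594.8 = 497.9
Services: -163.2 - 505.7 + 604.0 - 1009.9 = -1074.8
Primary income: 777.8
Secondary income: -276.3
Current account = 497.9 + (-1074.8) + 777.8 + (-276.3) = -75.4
(Excluded from the current account — financial account: increase in resident deposits held at foreign banks 572.8, sale of domestic government bonds to non-residents 1635.4, new loans extended by domestic banks to foreign borrowers 993.7; capital account: acquisition of foreign patents and trademarks (non-produced assets) 132.0.)

-75.4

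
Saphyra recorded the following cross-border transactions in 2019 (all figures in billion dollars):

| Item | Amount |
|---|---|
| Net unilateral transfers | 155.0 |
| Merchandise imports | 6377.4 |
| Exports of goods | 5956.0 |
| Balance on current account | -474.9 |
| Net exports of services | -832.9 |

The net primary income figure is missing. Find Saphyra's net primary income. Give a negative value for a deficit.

Current account = goods balance + services balance + net primary income + net secondary income
Sum of the known components = -1099.3
Net primary income = CA - (known components) = -474.9 - (-1099.3) = 624.4

624.4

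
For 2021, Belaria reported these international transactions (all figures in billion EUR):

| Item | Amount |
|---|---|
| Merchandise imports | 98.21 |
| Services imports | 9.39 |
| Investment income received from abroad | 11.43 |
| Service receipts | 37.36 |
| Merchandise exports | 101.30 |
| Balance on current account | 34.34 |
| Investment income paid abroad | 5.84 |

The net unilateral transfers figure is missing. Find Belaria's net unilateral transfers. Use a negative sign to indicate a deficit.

-2.31

Current account = goods balance + services balance + net primary income + net secondary income
Sum of the known components = 36.65
Net unilateral transfers = CA - (known components) = 34.34 - 36.65 = -2.31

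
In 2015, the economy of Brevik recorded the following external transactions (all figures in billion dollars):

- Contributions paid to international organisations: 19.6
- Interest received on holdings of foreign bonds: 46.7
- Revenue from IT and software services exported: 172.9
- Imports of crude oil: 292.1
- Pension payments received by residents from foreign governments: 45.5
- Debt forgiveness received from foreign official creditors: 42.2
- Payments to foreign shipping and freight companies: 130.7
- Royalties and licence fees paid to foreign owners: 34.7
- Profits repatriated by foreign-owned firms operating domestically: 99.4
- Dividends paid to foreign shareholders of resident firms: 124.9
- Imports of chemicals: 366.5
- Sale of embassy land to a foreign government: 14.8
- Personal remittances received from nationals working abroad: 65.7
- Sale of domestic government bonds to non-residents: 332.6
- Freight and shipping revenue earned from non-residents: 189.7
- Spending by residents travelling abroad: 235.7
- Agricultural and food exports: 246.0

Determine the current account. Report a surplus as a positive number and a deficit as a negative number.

-537.1

Goods: -366.5 - 292.1 + 246.0 = -412.6
Services: 189.7 + 172.9 - 130.7 - 235.7 - 34.7 = -38.5
Primary income: -99.4 + 46.7 - 124.9 = -177.6
Secondary income: 65.7 + 45.5 - 19.6 = 91.6
Current account = (-412.6) + (-38.5) + (-177.6) + 91.6 = -537.1
(Excluded from the current account — capital account: debt forgiveness received from foreign official creditors 42.2, sale of embassy land to a foreign government 14.8; financial account: sale of domestic government bonds to non-residents 332.6.)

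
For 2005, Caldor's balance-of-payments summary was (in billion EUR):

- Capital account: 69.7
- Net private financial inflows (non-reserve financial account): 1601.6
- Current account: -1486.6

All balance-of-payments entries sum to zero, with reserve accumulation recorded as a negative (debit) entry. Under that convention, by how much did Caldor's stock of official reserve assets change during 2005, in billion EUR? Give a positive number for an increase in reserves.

184.7

Official reserve transactions balance = -((-1486.6) + 69.7 + 1601.6) = -184.7
An accumulation of reserves is recorded as a debit (negative entry), so the change in the stock of reserves is the negative of that balance.
Change in official reserves = -(-184.7) = 184.7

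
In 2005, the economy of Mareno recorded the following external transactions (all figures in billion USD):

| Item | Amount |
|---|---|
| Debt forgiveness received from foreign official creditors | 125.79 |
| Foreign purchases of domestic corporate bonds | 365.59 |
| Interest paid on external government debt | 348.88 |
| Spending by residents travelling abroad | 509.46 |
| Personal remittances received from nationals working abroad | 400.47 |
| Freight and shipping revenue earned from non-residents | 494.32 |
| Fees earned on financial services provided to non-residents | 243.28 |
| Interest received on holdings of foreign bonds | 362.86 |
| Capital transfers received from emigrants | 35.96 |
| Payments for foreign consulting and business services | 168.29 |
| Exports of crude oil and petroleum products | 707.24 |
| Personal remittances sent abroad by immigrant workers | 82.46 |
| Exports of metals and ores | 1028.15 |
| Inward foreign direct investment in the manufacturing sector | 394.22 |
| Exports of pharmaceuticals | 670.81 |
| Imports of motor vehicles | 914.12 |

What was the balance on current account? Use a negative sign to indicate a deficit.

Goods: -914.12 + 707.24 + 670.81 + 1028.15 = 1492.08
Services: 243.28 - 168.29 - 509.46 + 494.32 = 59.85
Primary income: -348.88 + 362.86 = 13.98
Secondary income: 400.47 - 82.46 = 318.01
Current account = 1492.08 + 59.85 + 13.98 + 318.01 = 1883.92
(Excluded from the current account — capital account: debt forgiveness received from foreign official creditors 125.79, capital transfers received from emigrants 35.96; financial account: foreign purchases of domestic corporate bonds 365.59, inward foreign direct investment in the manufacturing sector 394.22.)

1883.92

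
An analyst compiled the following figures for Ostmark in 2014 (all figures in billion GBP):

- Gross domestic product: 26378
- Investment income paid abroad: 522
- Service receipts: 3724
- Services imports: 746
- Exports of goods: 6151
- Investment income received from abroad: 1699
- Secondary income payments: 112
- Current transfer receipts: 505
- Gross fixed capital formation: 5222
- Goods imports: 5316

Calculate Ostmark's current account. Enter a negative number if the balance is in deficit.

Goods balance = 6151 - 5316 = 835
Services balance = 3724 - 746 = 2978
Trade balance (goods + services) = 835 + 2978 = 3813
Net primary income = 1699 - 522 = 1177
Net secondary income = 505 - 112 = 393
Current account = 3813 + 1177 + 393 = 5383

5383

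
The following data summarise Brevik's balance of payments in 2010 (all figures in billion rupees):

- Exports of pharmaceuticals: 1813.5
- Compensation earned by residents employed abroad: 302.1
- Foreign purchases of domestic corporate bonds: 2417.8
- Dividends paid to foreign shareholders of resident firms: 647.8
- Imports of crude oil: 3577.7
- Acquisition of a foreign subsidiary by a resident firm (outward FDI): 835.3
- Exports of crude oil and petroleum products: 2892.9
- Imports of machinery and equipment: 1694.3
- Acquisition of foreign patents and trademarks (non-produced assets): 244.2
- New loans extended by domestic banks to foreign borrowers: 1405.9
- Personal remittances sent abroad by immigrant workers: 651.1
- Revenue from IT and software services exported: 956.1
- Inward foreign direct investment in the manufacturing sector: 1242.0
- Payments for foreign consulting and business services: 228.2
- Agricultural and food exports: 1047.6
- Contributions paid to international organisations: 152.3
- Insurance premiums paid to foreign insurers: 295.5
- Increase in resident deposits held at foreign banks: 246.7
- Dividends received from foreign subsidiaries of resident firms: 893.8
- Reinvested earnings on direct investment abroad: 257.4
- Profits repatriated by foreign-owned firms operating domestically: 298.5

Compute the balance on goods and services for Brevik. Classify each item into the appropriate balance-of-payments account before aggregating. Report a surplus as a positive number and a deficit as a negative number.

Goods: 1813.5 + 2892.9 - 1694.3 - 3577.7 + 1047.6 = 482.0
Services: -228.2 + 956.1 - 295.5 = 432.4
Trade balance = 482.0 + 432.4 = 914.4
(Excluded from the trade balance — primary income: compensation earned by residents employed abroad 302.1, dividends paid to foreign shareholders of resident firms 647.8, dividends received from foreign subsidiaries of resident firms 893.8, reinvested earnings on direct investment abroad 257.4, profits repatriated by foreign-owned firms operating domestically 298.5; financial account: foreign purchases of domestic corporate bonds 2417.8, acquisition of a foreign subsidiary by a resident firm (outward FDI) 835.3, new loans extended by domestic banks to foreign borrowers 1405.9, inward foreign direct investment in the manufacturing sector 1242.0, increase in resident deposits held at foreign banks 246.7; capital account: acquisition of foreign patents and trademarks (non-produced assets) 244.2; secondary income: personal remittances sent abroad by immigrant workers 651.1, contributions paid to international organisations 152.3.)

914.4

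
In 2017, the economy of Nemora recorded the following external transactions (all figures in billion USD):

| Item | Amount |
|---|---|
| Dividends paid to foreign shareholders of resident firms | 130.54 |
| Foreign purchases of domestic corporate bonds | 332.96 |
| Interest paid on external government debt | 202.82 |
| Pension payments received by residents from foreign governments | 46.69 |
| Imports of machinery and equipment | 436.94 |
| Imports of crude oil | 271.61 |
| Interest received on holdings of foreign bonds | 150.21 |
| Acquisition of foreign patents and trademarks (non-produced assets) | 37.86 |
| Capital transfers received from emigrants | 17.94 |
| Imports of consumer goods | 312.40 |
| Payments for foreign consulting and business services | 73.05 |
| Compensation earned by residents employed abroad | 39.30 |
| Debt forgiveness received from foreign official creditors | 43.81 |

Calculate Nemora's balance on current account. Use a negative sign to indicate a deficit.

-1191.16

Goods: -312.40 - 271.61 - 436.94 = -1020.95
Services: -73.05
Primary income: 150.21 + 39.30 - 130.54 - 202.82 = -143.85
Secondary income: 46.69
Current account = (-1020.95) + (-73.05) + (-143.85) + 46.69 = -1191.16
(Excluded from the current account — financial account: foreign purchases of domestic corporate bonds 332.96; capital account: acquisition of foreign patents and trademarks (non-produced assets) 37.86, capital transfers received from emigrants 17.94, debt forgiveness received from foreign official creditors 43.81.)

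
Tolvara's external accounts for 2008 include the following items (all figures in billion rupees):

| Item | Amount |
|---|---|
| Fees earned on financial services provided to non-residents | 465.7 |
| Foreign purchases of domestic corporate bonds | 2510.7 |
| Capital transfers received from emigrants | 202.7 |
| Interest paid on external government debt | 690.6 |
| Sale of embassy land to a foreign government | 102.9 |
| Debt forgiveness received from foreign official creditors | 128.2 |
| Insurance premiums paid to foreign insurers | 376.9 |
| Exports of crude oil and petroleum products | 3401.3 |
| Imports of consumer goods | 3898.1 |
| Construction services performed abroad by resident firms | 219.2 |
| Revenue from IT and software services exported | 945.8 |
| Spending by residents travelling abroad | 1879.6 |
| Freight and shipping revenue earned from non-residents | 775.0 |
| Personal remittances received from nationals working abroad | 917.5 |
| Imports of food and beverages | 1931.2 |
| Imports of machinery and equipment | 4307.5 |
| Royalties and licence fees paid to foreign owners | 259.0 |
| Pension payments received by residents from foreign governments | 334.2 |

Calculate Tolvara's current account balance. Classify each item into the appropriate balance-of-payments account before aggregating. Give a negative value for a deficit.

-6284.2

Goods: -4307.5 - 3898.1 - 1931.2 + 3401.3 = -6735.5
Services: 465.7 - 376.9 - 1879.6 - 259.0 + 219.2 + 945.8 + 775.0 = -109.8
Primary income: -690.6
Secondary income: 917.5 + 334.2 = 1251.7
Current account = (-6735.5) + (-109.8) + (-690.6) + 1251.7 = -6284.2
(Excluded from the current account — financial account: foreign purchases of domestic corporate bonds 2510.7; capital account: capital transfers received from emigrants 202.7, sale of embassy land to a foreign government 102.9, debt forgiveness received from foreign official creditors 128.2.)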